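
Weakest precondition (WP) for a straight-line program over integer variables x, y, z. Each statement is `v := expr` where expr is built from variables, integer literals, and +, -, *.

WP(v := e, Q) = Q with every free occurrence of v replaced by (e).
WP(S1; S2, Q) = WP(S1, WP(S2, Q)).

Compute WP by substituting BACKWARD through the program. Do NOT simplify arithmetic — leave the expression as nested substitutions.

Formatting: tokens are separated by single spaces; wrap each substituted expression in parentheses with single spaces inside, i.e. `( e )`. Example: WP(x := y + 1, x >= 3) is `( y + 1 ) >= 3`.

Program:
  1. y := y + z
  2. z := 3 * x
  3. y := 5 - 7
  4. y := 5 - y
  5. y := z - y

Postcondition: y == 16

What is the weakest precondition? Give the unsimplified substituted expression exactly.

post: y == 16
stmt 5: y := z - y  -- replace 1 occurrence(s) of y with (z - y)
  => ( z - y ) == 16
stmt 4: y := 5 - y  -- replace 1 occurrence(s) of y with (5 - y)
  => ( z - ( 5 - y ) ) == 16
stmt 3: y := 5 - 7  -- replace 1 occurrence(s) of y with (5 - 7)
  => ( z - ( 5 - ( 5 - 7 ) ) ) == 16
stmt 2: z := 3 * x  -- replace 1 occurrence(s) of z with (3 * x)
  => ( ( 3 * x ) - ( 5 - ( 5 - 7 ) ) ) == 16
stmt 1: y := y + z  -- replace 0 occurrence(s) of y with (y + z)
  => ( ( 3 * x ) - ( 5 - ( 5 - 7 ) ) ) == 16

Answer: ( ( 3 * x ) - ( 5 - ( 5 - 7 ) ) ) == 16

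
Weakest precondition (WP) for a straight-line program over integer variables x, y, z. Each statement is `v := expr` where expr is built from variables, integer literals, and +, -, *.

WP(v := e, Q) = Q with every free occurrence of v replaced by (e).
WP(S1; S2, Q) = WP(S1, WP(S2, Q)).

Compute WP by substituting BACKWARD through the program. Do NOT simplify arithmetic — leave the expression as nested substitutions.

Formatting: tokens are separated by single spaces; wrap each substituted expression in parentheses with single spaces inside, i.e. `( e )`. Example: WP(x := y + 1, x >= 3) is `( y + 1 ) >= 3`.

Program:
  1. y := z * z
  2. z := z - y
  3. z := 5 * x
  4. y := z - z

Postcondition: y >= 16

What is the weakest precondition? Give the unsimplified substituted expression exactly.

Answer: ( ( 5 * x ) - ( 5 * x ) ) >= 16

Derivation:
post: y >= 16
stmt 4: y := z - z  -- replace 1 occurrence(s) of y with (z - z)
  => ( z - z ) >= 16
stmt 3: z := 5 * x  -- replace 2 occurrence(s) of z with (5 * x)
  => ( ( 5 * x ) - ( 5 * x ) ) >= 16
stmt 2: z := z - y  -- replace 0 occurrence(s) of z with (z - y)
  => ( ( 5 * x ) - ( 5 * x ) ) >= 16
stmt 1: y := z * z  -- replace 0 occurrence(s) of y with (z * z)
  => ( ( 5 * x ) - ( 5 * x ) ) >= 16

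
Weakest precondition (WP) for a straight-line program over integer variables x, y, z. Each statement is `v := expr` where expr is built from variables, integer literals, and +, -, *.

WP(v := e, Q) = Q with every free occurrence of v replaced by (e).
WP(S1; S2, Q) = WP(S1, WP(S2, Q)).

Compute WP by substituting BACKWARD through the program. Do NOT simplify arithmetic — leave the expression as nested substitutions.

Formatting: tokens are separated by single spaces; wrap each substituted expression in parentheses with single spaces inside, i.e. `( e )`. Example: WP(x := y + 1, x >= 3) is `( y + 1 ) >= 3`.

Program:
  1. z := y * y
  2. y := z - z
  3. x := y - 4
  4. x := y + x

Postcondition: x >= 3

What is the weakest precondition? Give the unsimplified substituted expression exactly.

post: x >= 3
stmt 4: x := y + x  -- replace 1 occurrence(s) of x with (y + x)
  => ( y + x ) >= 3
stmt 3: x := y - 4  -- replace 1 occurrence(s) of x with (y - 4)
  => ( y + ( y - 4 ) ) >= 3
stmt 2: y := z - z  -- replace 2 occurrence(s) of y with (z - z)
  => ( ( z - z ) + ( ( z - z ) - 4 ) ) >= 3
stmt 1: z := y * y  -- replace 4 occurrence(s) of z with (y * y)
  => ( ( ( y * y ) - ( y * y ) ) + ( ( ( y * y ) - ( y * y ) ) - 4 ) ) >= 3

Answer: ( ( ( y * y ) - ( y * y ) ) + ( ( ( y * y ) - ( y * y ) ) - 4 ) ) >= 3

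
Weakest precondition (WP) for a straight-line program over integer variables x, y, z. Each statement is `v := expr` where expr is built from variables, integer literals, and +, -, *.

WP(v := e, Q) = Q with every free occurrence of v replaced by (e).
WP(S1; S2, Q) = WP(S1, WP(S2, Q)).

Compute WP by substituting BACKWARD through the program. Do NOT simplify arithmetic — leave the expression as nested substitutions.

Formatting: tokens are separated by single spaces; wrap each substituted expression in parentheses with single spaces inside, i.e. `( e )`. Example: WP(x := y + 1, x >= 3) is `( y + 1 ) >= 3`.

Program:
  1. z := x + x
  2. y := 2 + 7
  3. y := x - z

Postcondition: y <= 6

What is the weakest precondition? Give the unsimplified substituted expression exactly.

Answer: ( x - ( x + x ) ) <= 6

Derivation:
post: y <= 6
stmt 3: y := x - z  -- replace 1 occurrence(s) of y with (x - z)
  => ( x - z ) <= 6
stmt 2: y := 2 + 7  -- replace 0 occurrence(s) of y with (2 + 7)
  => ( x - z ) <= 6
stmt 1: z := x + x  -- replace 1 occurrence(s) of z with (x + x)
  => ( x - ( x + x ) ) <= 6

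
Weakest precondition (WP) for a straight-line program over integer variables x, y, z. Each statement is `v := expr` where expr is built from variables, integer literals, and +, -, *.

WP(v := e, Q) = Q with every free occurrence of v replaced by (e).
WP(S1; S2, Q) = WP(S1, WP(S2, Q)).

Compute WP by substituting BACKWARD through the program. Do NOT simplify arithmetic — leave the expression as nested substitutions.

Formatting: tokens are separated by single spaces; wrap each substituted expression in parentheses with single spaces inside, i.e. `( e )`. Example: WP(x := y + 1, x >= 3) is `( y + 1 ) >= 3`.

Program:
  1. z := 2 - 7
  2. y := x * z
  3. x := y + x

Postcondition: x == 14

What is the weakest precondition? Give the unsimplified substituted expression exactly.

Answer: ( ( x * ( 2 - 7 ) ) + x ) == 14

Derivation:
post: x == 14
stmt 3: x := y + x  -- replace 1 occurrence(s) of x with (y + x)
  => ( y + x ) == 14
stmt 2: y := x * z  -- replace 1 occurrence(s) of y with (x * z)
  => ( ( x * z ) + x ) == 14
stmt 1: z := 2 - 7  -- replace 1 occurrence(s) of z with (2 - 7)
  => ( ( x * ( 2 - 7 ) ) + x ) == 14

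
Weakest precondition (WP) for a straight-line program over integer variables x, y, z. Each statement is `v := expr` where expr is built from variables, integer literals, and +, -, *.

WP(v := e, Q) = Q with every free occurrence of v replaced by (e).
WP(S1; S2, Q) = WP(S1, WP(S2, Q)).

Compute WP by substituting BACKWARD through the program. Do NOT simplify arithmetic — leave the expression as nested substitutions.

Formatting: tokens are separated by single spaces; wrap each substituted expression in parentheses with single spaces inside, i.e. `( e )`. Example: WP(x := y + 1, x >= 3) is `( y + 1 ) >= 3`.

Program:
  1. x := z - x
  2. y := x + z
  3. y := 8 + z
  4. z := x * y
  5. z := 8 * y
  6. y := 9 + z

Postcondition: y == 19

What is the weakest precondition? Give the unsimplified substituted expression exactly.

Answer: ( 9 + ( 8 * ( 8 + z ) ) ) == 19

Derivation:
post: y == 19
stmt 6: y := 9 + z  -- replace 1 occurrence(s) of y with (9 + z)
  => ( 9 + z ) == 19
stmt 5: z := 8 * y  -- replace 1 occurrence(s) of z with (8 * y)
  => ( 9 + ( 8 * y ) ) == 19
stmt 4: z := x * y  -- replace 0 occurrence(s) of z with (x * y)
  => ( 9 + ( 8 * y ) ) == 19
stmt 3: y := 8 + z  -- replace 1 occurrence(s) of y with (8 + z)
  => ( 9 + ( 8 * ( 8 + z ) ) ) == 19
stmt 2: y := x + z  -- replace 0 occurrence(s) of y with (x + z)
  => ( 9 + ( 8 * ( 8 + z ) ) ) == 19
stmt 1: x := z - x  -- replace 0 occurrence(s) of x with (z - x)
  => ( 9 + ( 8 * ( 8 + z ) ) ) == 19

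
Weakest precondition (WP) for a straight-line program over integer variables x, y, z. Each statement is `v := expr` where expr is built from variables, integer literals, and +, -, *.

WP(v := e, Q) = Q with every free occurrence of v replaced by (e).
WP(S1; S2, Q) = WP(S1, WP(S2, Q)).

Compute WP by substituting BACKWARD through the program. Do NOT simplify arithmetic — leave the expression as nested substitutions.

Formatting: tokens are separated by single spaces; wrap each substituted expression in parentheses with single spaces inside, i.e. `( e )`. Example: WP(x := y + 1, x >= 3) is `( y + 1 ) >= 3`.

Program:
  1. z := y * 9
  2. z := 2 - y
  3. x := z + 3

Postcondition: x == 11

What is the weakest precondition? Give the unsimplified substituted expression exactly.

post: x == 11
stmt 3: x := z + 3  -- replace 1 occurrence(s) of x with (z + 3)
  => ( z + 3 ) == 11
stmt 2: z := 2 - y  -- replace 1 occurrence(s) of z with (2 - y)
  => ( ( 2 - y ) + 3 ) == 11
stmt 1: z := y * 9  -- replace 0 occurrence(s) of z with (y * 9)
  => ( ( 2 - y ) + 3 ) == 11

Answer: ( ( 2 - y ) + 3 ) == 11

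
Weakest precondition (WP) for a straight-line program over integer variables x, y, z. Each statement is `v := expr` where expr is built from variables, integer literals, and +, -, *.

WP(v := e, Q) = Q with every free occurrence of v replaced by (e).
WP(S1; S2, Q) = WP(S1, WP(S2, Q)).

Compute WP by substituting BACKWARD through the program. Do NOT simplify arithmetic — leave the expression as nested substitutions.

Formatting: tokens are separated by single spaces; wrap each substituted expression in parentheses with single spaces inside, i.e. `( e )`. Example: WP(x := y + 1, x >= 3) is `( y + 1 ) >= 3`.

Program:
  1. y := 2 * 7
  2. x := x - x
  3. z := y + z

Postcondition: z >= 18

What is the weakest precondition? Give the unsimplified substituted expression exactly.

post: z >= 18
stmt 3: z := y + z  -- replace 1 occurrence(s) of z with (y + z)
  => ( y + z ) >= 18
stmt 2: x := x - x  -- replace 0 occurrence(s) of x with (x - x)
  => ( y + z ) >= 18
stmt 1: y := 2 * 7  -- replace 1 occurrence(s) of y with (2 * 7)
  => ( ( 2 * 7 ) + z ) >= 18

Answer: ( ( 2 * 7 ) + z ) >= 18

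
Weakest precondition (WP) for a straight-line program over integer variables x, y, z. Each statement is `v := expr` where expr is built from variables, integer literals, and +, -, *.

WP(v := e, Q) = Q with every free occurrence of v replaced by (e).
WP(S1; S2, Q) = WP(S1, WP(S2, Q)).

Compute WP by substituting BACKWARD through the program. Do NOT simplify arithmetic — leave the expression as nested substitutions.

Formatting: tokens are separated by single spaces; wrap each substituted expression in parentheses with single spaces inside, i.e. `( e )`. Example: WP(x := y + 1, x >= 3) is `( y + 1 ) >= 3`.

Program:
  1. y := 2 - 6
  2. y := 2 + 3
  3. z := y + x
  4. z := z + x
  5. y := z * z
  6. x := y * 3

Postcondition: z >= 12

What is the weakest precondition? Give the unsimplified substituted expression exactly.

Answer: ( ( ( 2 + 3 ) + x ) + x ) >= 12

Derivation:
post: z >= 12
stmt 6: x := y * 3  -- replace 0 occurrence(s) of x with (y * 3)
  => z >= 12
stmt 5: y := z * z  -- replace 0 occurrence(s) of y with (z * z)
  => z >= 12
stmt 4: z := z + x  -- replace 1 occurrence(s) of z with (z + x)
  => ( z + x ) >= 12
stmt 3: z := y + x  -- replace 1 occurrence(s) of z with (y + x)
  => ( ( y + x ) + x ) >= 12
stmt 2: y := 2 + 3  -- replace 1 occurrence(s) of y with (2 + 3)
  => ( ( ( 2 + 3 ) + x ) + x ) >= 12
stmt 1: y := 2 - 6  -- replace 0 occurrence(s) of y with (2 - 6)
  => ( ( ( 2 + 3 ) + x ) + x ) >= 12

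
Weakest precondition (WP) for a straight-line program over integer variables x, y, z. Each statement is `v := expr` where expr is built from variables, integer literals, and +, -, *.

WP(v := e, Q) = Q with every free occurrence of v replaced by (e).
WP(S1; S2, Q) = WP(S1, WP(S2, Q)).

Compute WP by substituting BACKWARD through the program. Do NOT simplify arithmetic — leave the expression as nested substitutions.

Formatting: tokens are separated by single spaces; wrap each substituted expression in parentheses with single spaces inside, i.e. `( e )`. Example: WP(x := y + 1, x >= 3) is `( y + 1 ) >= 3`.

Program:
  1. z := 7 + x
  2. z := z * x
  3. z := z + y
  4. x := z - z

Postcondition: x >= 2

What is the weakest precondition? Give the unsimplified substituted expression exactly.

post: x >= 2
stmt 4: x := z - z  -- replace 1 occurrence(s) of x with (z - z)
  => ( z - z ) >= 2
stmt 3: z := z + y  -- replace 2 occurrence(s) of z with (z + y)
  => ( ( z + y ) - ( z + y ) ) >= 2
stmt 2: z := z * x  -- replace 2 occurrence(s) of z with (z * x)
  => ( ( ( z * x ) + y ) - ( ( z * x ) + y ) ) >= 2
stmt 1: z := 7 + x  -- replace 2 occurrence(s) of z with (7 + x)
  => ( ( ( ( 7 + x ) * x ) + y ) - ( ( ( 7 + x ) * x ) + y ) ) >= 2

Answer: ( ( ( ( 7 + x ) * x ) + y ) - ( ( ( 7 + x ) * x ) + y ) ) >= 2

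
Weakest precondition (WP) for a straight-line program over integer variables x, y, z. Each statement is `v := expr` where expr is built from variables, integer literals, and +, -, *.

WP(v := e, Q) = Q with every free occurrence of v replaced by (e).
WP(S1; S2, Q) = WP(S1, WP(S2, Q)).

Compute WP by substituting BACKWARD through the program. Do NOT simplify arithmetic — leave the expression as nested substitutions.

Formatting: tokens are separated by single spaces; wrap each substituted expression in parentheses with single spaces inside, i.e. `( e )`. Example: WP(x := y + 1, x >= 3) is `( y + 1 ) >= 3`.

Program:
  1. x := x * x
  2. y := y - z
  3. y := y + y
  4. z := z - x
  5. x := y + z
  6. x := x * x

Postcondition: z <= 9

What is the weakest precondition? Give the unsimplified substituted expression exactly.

Answer: ( z - ( x * x ) ) <= 9

Derivation:
post: z <= 9
stmt 6: x := x * x  -- replace 0 occurrence(s) of x with (x * x)
  => z <= 9
stmt 5: x := y + z  -- replace 0 occurrence(s) of x with (y + z)
  => z <= 9
stmt 4: z := z - x  -- replace 1 occurrence(s) of z with (z - x)
  => ( z - x ) <= 9
stmt 3: y := y + y  -- replace 0 occurrence(s) of y with (y + y)
  => ( z - x ) <= 9
stmt 2: y := y - z  -- replace 0 occurrence(s) of y with (y - z)
  => ( z - x ) <= 9
stmt 1: x := x * x  -- replace 1 occurrence(s) of x with (x * x)
  => ( z - ( x * x ) ) <= 9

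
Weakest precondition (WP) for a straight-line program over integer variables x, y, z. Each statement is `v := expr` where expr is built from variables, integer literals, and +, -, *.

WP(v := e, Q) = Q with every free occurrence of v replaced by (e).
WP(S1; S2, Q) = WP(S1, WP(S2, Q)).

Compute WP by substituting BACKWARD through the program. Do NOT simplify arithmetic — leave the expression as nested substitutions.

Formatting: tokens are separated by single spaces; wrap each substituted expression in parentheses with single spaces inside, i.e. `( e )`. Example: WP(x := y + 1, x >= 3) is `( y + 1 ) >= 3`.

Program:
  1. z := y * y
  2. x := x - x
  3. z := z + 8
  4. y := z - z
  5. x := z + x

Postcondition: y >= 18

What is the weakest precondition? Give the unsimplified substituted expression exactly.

Answer: ( ( ( y * y ) + 8 ) - ( ( y * y ) + 8 ) ) >= 18

Derivation:
post: y >= 18
stmt 5: x := z + x  -- replace 0 occurrence(s) of x with (z + x)
  => y >= 18
stmt 4: y := z - z  -- replace 1 occurrence(s) of y with (z - z)
  => ( z - z ) >= 18
stmt 3: z := z + 8  -- replace 2 occurrence(s) of z with (z + 8)
  => ( ( z + 8 ) - ( z + 8 ) ) >= 18
stmt 2: x := x - x  -- replace 0 occurrence(s) of x with (x - x)
  => ( ( z + 8 ) - ( z + 8 ) ) >= 18
stmt 1: z := y * y  -- replace 2 occurrence(s) of z with (y * y)
  => ( ( ( y * y ) + 8 ) - ( ( y * y ) + 8 ) ) >= 18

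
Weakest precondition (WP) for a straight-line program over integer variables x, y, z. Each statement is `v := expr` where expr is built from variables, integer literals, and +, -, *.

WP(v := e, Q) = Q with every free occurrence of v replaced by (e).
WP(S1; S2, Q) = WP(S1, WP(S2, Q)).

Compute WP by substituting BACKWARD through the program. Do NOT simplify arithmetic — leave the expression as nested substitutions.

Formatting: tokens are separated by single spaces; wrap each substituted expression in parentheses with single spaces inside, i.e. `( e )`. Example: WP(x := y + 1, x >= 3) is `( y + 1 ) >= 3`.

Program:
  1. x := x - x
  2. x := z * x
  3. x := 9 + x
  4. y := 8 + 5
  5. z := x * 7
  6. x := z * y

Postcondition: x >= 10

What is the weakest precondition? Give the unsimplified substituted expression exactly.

Answer: ( ( ( 9 + ( z * ( x - x ) ) ) * 7 ) * ( 8 + 5 ) ) >= 10

Derivation:
post: x >= 10
stmt 6: x := z * y  -- replace 1 occurrence(s) of x with (z * y)
  => ( z * y ) >= 10
stmt 5: z := x * 7  -- replace 1 occurrence(s) of z with (x * 7)
  => ( ( x * 7 ) * y ) >= 10
stmt 4: y := 8 + 5  -- replace 1 occurrence(s) of y with (8 + 5)
  => ( ( x * 7 ) * ( 8 + 5 ) ) >= 10
stmt 3: x := 9 + x  -- replace 1 occurrence(s) of x with (9 + x)
  => ( ( ( 9 + x ) * 7 ) * ( 8 + 5 ) ) >= 10
stmt 2: x := z * x  -- replace 1 occurrence(s) of x with (z * x)
  => ( ( ( 9 + ( z * x ) ) * 7 ) * ( 8 + 5 ) ) >= 10
stmt 1: x := x - x  -- replace 1 occurrence(s) of x with (x - x)
  => ( ( ( 9 + ( z * ( x - x ) ) ) * 7 ) * ( 8 + 5 ) ) >= 10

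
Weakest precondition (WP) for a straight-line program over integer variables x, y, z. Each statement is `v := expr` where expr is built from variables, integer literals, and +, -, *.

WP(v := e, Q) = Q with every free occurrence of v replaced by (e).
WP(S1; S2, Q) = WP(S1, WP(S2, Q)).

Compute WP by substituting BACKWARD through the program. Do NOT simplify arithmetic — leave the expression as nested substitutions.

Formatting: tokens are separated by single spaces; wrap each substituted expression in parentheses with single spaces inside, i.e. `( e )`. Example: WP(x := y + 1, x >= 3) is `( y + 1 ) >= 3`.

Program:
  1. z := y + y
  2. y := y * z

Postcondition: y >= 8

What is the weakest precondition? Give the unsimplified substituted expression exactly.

Answer: ( y * ( y + y ) ) >= 8

Derivation:
post: y >= 8
stmt 2: y := y * z  -- replace 1 occurrence(s) of y with (y * z)
  => ( y * z ) >= 8
stmt 1: z := y + y  -- replace 1 occurrence(s) of z with (y + y)
  => ( y * ( y + y ) ) >= 8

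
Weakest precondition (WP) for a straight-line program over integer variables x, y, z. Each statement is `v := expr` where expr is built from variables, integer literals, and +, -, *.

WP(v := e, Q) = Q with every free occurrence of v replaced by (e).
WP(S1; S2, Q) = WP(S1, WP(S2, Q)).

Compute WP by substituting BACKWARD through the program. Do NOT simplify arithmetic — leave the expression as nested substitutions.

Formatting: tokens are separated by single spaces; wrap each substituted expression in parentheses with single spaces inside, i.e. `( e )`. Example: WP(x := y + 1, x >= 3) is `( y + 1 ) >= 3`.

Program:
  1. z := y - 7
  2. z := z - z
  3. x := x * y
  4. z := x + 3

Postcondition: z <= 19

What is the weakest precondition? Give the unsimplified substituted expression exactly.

post: z <= 19
stmt 4: z := x + 3  -- replace 1 occurrence(s) of z with (x + 3)
  => ( x + 3 ) <= 19
stmt 3: x := x * y  -- replace 1 occurrence(s) of x with (x * y)
  => ( ( x * y ) + 3 ) <= 19
stmt 2: z := z - z  -- replace 0 occurrence(s) of z with (z - z)
  => ( ( x * y ) + 3 ) <= 19
stmt 1: z := y - 7  -- replace 0 occurrence(s) of z with (y - 7)
  => ( ( x * y ) + 3 ) <= 19

Answer: ( ( x * y ) + 3 ) <= 19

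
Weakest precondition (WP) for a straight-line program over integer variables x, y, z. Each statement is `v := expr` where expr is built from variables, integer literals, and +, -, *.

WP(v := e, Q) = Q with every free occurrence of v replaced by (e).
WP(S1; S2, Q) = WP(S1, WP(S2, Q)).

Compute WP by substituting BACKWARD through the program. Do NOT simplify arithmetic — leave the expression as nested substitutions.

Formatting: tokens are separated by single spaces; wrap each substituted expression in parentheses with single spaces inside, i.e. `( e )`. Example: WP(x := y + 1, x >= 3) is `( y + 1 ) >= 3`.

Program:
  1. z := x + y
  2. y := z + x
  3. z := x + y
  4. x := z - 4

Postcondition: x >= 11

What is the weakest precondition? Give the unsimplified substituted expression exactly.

Answer: ( ( x + ( ( x + y ) + x ) ) - 4 ) >= 11

Derivation:
post: x >= 11
stmt 4: x := z - 4  -- replace 1 occurrence(s) of x with (z - 4)
  => ( z - 4 ) >= 11
stmt 3: z := x + y  -- replace 1 occurrence(s) of z with (x + y)
  => ( ( x + y ) - 4 ) >= 11
stmt 2: y := z + x  -- replace 1 occurrence(s) of y with (z + x)
  => ( ( x + ( z + x ) ) - 4 ) >= 11
stmt 1: z := x + y  -- replace 1 occurrence(s) of z with (x + y)
  => ( ( x + ( ( x + y ) + x ) ) - 4 ) >= 11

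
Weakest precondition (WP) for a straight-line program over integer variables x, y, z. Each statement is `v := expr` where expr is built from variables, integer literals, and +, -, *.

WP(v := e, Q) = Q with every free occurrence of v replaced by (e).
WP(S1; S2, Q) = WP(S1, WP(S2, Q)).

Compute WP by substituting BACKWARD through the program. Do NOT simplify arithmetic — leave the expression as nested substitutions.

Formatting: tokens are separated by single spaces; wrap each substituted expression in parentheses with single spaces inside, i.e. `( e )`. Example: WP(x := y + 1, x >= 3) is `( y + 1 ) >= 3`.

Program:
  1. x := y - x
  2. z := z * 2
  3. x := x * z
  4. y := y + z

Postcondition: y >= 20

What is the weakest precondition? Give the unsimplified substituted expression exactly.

Answer: ( y + ( z * 2 ) ) >= 20

Derivation:
post: y >= 20
stmt 4: y := y + z  -- replace 1 occurrence(s) of y with (y + z)
  => ( y + z ) >= 20
stmt 3: x := x * z  -- replace 0 occurrence(s) of x with (x * z)
  => ( y + z ) >= 20
stmt 2: z := z * 2  -- replace 1 occurrence(s) of z with (z * 2)
  => ( y + ( z * 2 ) ) >= 20
stmt 1: x := y - x  -- replace 0 occurrence(s) of x with (y - x)
  => ( y + ( z * 2 ) ) >= 20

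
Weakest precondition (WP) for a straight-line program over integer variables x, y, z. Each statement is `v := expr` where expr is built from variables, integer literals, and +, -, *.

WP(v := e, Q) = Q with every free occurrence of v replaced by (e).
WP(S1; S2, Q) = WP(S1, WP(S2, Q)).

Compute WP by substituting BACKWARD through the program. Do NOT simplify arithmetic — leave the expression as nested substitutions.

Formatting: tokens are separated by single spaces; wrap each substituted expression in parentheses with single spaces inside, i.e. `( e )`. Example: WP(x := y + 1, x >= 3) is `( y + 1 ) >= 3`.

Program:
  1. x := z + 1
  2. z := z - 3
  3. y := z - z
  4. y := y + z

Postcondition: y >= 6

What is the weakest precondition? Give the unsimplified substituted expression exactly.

Answer: ( ( ( z - 3 ) - ( z - 3 ) ) + ( z - 3 ) ) >= 6

Derivation:
post: y >= 6
stmt 4: y := y + z  -- replace 1 occurrence(s) of y with (y + z)
  => ( y + z ) >= 6
stmt 3: y := z - z  -- replace 1 occurrence(s) of y with (z - z)
  => ( ( z - z ) + z ) >= 6
stmt 2: z := z - 3  -- replace 3 occurrence(s) of z with (z - 3)
  => ( ( ( z - 3 ) - ( z - 3 ) ) + ( z - 3 ) ) >= 6
stmt 1: x := z + 1  -- replace 0 occurrence(s) of x with (z + 1)
  => ( ( ( z - 3 ) - ( z - 3 ) ) + ( z - 3 ) ) >= 6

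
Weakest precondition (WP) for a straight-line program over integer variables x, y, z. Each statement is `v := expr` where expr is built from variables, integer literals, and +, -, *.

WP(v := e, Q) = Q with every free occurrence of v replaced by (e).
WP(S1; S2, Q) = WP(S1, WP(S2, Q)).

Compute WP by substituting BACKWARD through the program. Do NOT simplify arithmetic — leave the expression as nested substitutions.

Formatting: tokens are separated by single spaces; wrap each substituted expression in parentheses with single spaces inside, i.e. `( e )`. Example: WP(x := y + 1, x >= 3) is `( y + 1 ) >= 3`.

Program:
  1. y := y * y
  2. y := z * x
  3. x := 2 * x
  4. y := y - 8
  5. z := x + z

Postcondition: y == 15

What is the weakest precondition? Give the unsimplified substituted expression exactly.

Answer: ( ( z * x ) - 8 ) == 15

Derivation:
post: y == 15
stmt 5: z := x + z  -- replace 0 occurrence(s) of z with (x + z)
  => y == 15
stmt 4: y := y - 8  -- replace 1 occurrence(s) of y with (y - 8)
  => ( y - 8 ) == 15
stmt 3: x := 2 * x  -- replace 0 occurrence(s) of x with (2 * x)
  => ( y - 8 ) == 15
stmt 2: y := z * x  -- replace 1 occurrence(s) of y with (z * x)
  => ( ( z * x ) - 8 ) == 15
stmt 1: y := y * y  -- replace 0 occurrence(s) of y with (y * y)
  => ( ( z * x ) - 8 ) == 15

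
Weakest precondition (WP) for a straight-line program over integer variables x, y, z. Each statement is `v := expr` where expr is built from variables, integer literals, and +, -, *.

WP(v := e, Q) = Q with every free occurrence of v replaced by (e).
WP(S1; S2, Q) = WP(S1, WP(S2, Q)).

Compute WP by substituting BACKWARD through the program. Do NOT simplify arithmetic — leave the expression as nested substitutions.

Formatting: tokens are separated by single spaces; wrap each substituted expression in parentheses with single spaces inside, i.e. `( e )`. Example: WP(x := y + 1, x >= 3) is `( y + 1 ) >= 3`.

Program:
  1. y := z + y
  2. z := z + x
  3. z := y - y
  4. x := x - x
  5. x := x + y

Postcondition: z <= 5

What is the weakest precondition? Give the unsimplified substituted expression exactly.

post: z <= 5
stmt 5: x := x + y  -- replace 0 occurrence(s) of x with (x + y)
  => z <= 5
stmt 4: x := x - x  -- replace 0 occurrence(s) of x with (x - x)
  => z <= 5
stmt 3: z := y - y  -- replace 1 occurrence(s) of z with (y - y)
  => ( y - y ) <= 5
stmt 2: z := z + x  -- replace 0 occurrence(s) of z with (z + x)
  => ( y - y ) <= 5
stmt 1: y := z + y  -- replace 2 occurrence(s) of y with (z + y)
  => ( ( z + y ) - ( z + y ) ) <= 5

Answer: ( ( z + y ) - ( z + y ) ) <= 5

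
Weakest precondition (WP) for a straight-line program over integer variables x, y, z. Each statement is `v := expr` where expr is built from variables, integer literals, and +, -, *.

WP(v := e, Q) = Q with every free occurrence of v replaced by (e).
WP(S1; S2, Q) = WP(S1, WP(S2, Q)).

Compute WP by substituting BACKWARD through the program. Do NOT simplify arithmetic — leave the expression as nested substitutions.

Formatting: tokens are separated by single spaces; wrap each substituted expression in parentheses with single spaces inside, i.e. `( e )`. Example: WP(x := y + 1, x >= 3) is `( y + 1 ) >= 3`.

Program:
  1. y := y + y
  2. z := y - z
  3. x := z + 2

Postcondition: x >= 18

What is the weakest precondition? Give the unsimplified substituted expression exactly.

Answer: ( ( ( y + y ) - z ) + 2 ) >= 18

Derivation:
post: x >= 18
stmt 3: x := z + 2  -- replace 1 occurrence(s) of x with (z + 2)
  => ( z + 2 ) >= 18
stmt 2: z := y - z  -- replace 1 occurrence(s) of z with (y - z)
  => ( ( y - z ) + 2 ) >= 18
stmt 1: y := y + y  -- replace 1 occurrence(s) of y with (y + y)
  => ( ( ( y + y ) - z ) + 2 ) >= 18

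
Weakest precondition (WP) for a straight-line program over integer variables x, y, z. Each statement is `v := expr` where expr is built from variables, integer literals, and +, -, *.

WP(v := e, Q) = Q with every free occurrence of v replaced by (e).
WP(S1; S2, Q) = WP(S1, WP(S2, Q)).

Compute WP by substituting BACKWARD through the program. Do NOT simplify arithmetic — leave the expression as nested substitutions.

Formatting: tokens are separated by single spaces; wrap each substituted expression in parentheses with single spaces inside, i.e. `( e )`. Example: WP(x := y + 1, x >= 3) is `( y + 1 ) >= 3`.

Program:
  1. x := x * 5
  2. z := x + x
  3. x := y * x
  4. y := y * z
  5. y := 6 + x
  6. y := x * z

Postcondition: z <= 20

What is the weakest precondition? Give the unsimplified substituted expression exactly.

Answer: ( ( x * 5 ) + ( x * 5 ) ) <= 20

Derivation:
post: z <= 20
stmt 6: y := x * z  -- replace 0 occurrence(s) of y with (x * z)
  => z <= 20
stmt 5: y := 6 + x  -- replace 0 occurrence(s) of y with (6 + x)
  => z <= 20
stmt 4: y := y * z  -- replace 0 occurrence(s) of y with (y * z)
  => z <= 20
stmt 3: x := y * x  -- replace 0 occurrence(s) of x with (y * x)
  => z <= 20
stmt 2: z := x + x  -- replace 1 occurrence(s) of z with (x + x)
  => ( x + x ) <= 20
stmt 1: x := x * 5  -- replace 2 occurrence(s) of x with (x * 5)
  => ( ( x * 5 ) + ( x * 5 ) ) <= 20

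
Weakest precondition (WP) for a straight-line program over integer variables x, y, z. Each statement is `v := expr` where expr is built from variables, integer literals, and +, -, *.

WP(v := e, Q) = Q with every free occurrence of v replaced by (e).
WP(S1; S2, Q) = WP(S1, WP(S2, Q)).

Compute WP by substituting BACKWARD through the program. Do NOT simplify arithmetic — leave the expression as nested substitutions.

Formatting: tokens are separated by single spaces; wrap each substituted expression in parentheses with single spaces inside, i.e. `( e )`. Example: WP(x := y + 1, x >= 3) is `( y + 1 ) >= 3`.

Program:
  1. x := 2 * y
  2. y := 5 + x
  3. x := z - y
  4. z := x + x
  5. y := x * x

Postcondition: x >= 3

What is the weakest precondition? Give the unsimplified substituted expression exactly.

post: x >= 3
stmt 5: y := x * x  -- replace 0 occurrence(s) of y with (x * x)
  => x >= 3
stmt 4: z := x + x  -- replace 0 occurrence(s) of z with (x + x)
  => x >= 3
stmt 3: x := z - y  -- replace 1 occurrence(s) of x with (z - y)
  => ( z - y ) >= 3
stmt 2: y := 5 + x  -- replace 1 occurrence(s) of y with (5 + x)
  => ( z - ( 5 + x ) ) >= 3
stmt 1: x := 2 * y  -- replace 1 occurrence(s) of x with (2 * y)
  => ( z - ( 5 + ( 2 * y ) ) ) >= 3

Answer: ( z - ( 5 + ( 2 * y ) ) ) >= 3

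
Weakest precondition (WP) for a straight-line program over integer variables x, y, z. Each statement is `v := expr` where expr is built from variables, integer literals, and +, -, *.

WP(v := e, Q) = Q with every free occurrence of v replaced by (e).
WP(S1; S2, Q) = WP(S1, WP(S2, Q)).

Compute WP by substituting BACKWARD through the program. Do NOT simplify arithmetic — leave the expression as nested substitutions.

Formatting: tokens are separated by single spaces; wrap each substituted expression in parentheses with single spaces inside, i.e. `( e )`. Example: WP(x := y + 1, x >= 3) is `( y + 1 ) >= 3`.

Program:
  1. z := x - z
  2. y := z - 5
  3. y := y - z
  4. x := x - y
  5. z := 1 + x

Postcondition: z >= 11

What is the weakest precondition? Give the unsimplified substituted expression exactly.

post: z >= 11
stmt 5: z := 1 + x  -- replace 1 occurrence(s) of z with (1 + x)
  => ( 1 + x ) >= 11
stmt 4: x := x - y  -- replace 1 occurrence(s) of x with (x - y)
  => ( 1 + ( x - y ) ) >= 11
stmt 3: y := y - z  -- replace 1 occurrence(s) of y with (y - z)
  => ( 1 + ( x - ( y - z ) ) ) >= 11
stmt 2: y := z - 5  -- replace 1 occurrence(s) of y with (z - 5)
  => ( 1 + ( x - ( ( z - 5 ) - z ) ) ) >= 11
stmt 1: z := x - z  -- replace 2 occurrence(s) of z with (x - z)
  => ( 1 + ( x - ( ( ( x - z ) - 5 ) - ( x - z ) ) ) ) >= 11

Answer: ( 1 + ( x - ( ( ( x - z ) - 5 ) - ( x - z ) ) ) ) >= 11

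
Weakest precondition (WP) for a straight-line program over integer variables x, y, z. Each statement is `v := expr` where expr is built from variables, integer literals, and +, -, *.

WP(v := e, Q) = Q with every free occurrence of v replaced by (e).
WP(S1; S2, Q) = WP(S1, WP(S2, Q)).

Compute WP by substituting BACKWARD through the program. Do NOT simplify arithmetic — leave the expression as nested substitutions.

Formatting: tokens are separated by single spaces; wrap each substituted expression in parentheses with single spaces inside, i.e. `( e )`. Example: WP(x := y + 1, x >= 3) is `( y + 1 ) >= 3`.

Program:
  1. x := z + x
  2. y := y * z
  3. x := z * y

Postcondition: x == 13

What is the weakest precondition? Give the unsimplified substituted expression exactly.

post: x == 13
stmt 3: x := z * y  -- replace 1 occurrence(s) of x with (z * y)
  => ( z * y ) == 13
stmt 2: y := y * z  -- replace 1 occurrence(s) of y with (y * z)
  => ( z * ( y * z ) ) == 13
stmt 1: x := z + x  -- replace 0 occurrence(s) of x with (z + x)
  => ( z * ( y * z ) ) == 13

Answer: ( z * ( y * z ) ) == 13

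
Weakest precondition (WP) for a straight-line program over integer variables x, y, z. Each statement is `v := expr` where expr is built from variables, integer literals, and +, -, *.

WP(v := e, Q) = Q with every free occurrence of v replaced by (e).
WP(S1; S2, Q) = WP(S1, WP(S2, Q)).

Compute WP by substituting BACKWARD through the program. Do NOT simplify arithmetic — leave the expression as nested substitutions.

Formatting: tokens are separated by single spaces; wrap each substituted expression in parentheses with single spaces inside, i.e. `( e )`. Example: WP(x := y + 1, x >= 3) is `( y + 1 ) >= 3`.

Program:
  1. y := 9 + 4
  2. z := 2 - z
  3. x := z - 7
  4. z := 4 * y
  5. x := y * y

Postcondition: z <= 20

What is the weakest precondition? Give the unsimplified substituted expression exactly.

post: z <= 20
stmt 5: x := y * y  -- replace 0 occurrence(s) of x with (y * y)
  => z <= 20
stmt 4: z := 4 * y  -- replace 1 occurrence(s) of z with (4 * y)
  => ( 4 * y ) <= 20
stmt 3: x := z - 7  -- replace 0 occurrence(s) of x with (z - 7)
  => ( 4 * y ) <= 20
stmt 2: z := 2 - z  -- replace 0 occurrence(s) of z with (2 - z)
  => ( 4 * y ) <= 20
stmt 1: y := 9 + 4  -- replace 1 occurrence(s) of y with (9 + 4)
  => ( 4 * ( 9 + 4 ) ) <= 20

Answer: ( 4 * ( 9 + 4 ) ) <= 20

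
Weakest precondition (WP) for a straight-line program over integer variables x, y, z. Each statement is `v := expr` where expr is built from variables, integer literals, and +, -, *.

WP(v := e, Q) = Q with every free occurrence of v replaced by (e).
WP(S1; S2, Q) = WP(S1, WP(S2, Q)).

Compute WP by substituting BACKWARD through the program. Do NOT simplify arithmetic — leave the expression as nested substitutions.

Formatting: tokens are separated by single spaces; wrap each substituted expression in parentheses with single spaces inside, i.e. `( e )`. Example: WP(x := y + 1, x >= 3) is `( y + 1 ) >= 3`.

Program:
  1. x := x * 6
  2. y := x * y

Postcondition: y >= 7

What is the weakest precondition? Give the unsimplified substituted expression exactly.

Answer: ( ( x * 6 ) * y ) >= 7

Derivation:
post: y >= 7
stmt 2: y := x * y  -- replace 1 occurrence(s) of y with (x * y)
  => ( x * y ) >= 7
stmt 1: x := x * 6  -- replace 1 occurrence(s) of x with (x * 6)
  => ( ( x * 6 ) * y ) >= 7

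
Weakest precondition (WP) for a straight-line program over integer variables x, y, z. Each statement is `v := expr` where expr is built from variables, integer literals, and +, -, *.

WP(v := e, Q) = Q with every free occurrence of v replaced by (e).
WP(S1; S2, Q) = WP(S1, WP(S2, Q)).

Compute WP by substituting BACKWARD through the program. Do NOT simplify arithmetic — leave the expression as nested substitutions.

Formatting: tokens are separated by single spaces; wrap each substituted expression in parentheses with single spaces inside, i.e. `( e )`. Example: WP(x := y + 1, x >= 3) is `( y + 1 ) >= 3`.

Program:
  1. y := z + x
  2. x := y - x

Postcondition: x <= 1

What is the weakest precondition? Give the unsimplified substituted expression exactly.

Answer: ( ( z + x ) - x ) <= 1

Derivation:
post: x <= 1
stmt 2: x := y - x  -- replace 1 occurrence(s) of x with (y - x)
  => ( y - x ) <= 1
stmt 1: y := z + x  -- replace 1 occurrence(s) of y with (z + x)
  => ( ( z + x ) - x ) <= 1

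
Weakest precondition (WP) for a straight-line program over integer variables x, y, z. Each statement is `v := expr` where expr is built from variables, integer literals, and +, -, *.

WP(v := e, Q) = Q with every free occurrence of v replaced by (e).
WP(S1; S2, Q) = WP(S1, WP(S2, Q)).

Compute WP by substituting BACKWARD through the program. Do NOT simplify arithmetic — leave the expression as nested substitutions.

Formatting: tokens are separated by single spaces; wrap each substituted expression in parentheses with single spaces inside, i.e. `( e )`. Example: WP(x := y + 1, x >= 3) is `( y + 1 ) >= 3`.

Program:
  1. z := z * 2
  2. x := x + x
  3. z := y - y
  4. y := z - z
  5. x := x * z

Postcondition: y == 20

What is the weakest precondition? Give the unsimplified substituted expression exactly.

Answer: ( ( y - y ) - ( y - y ) ) == 20

Derivation:
post: y == 20
stmt 5: x := x * z  -- replace 0 occurrence(s) of x with (x * z)
  => y == 20
stmt 4: y := z - z  -- replace 1 occurrence(s) of y with (z - z)
  => ( z - z ) == 20
stmt 3: z := y - y  -- replace 2 occurrence(s) of z with (y - y)
  => ( ( y - y ) - ( y - y ) ) == 20
stmt 2: x := x + x  -- replace 0 occurrence(s) of x with (x + x)
  => ( ( y - y ) - ( y - y ) ) == 20
stmt 1: z := z * 2  -- replace 0 occurrence(s) of z with (z * 2)
  => ( ( y - y ) - ( y - y ) ) == 20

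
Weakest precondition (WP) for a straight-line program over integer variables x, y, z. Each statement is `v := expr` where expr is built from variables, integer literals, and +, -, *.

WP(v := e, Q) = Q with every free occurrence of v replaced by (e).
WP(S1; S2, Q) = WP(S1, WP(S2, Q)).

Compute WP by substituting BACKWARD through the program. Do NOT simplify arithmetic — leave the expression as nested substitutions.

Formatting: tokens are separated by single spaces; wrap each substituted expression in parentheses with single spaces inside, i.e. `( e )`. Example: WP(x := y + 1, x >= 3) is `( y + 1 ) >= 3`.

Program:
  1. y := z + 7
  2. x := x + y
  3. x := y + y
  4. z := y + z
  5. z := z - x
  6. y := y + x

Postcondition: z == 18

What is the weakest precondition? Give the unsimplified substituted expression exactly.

post: z == 18
stmt 6: y := y + x  -- replace 0 occurrence(s) of y with (y + x)
  => z == 18
stmt 5: z := z - x  -- replace 1 occurrence(s) of z with (z - x)
  => ( z - x ) == 18
stmt 4: z := y + z  -- replace 1 occurrence(s) of z with (y + z)
  => ( ( y + z ) - x ) == 18
stmt 3: x := y + y  -- replace 1 occurrence(s) of x with (y + y)
  => ( ( y + z ) - ( y + y ) ) == 18
stmt 2: x := x + y  -- replace 0 occurrence(s) of x with (x + y)
  => ( ( y + z ) - ( y + y ) ) == 18
stmt 1: y := z + 7  -- replace 3 occurrence(s) of y with (z + 7)
  => ( ( ( z + 7 ) + z ) - ( ( z + 7 ) + ( z + 7 ) ) ) == 18

Answer: ( ( ( z + 7 ) + z ) - ( ( z + 7 ) + ( z + 7 ) ) ) == 18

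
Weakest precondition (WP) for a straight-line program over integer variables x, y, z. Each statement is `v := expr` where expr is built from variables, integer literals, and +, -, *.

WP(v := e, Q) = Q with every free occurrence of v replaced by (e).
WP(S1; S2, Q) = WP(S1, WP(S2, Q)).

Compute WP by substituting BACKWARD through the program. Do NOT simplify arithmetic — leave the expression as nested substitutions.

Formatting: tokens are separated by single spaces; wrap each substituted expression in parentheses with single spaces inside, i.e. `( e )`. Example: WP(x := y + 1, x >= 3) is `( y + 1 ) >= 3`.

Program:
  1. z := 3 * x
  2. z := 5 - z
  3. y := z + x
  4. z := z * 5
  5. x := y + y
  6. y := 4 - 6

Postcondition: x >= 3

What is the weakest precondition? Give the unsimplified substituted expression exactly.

post: x >= 3
stmt 6: y := 4 - 6  -- replace 0 occurrence(s) of y with (4 - 6)
  => x >= 3
stmt 5: x := y + y  -- replace 1 occurrence(s) of x with (y + y)
  => ( y + y ) >= 3
stmt 4: z := z * 5  -- replace 0 occurrence(s) of z with (z * 5)
  => ( y + y ) >= 3
stmt 3: y := z + x  -- replace 2 occurrence(s) of y with (z + x)
  => ( ( z + x ) + ( z + x ) ) >= 3
stmt 2: z := 5 - z  -- replace 2 occurrence(s) of z with (5 - z)
  => ( ( ( 5 - z ) + x ) + ( ( 5 - z ) + x ) ) >= 3
stmt 1: z := 3 * x  -- replace 2 occurrence(s) of z with (3 * x)
  => ( ( ( 5 - ( 3 * x ) ) + x ) + ( ( 5 - ( 3 * x ) ) + x ) ) >= 3

Answer: ( ( ( 5 - ( 3 * x ) ) + x ) + ( ( 5 - ( 3 * x ) ) + x ) ) >= 3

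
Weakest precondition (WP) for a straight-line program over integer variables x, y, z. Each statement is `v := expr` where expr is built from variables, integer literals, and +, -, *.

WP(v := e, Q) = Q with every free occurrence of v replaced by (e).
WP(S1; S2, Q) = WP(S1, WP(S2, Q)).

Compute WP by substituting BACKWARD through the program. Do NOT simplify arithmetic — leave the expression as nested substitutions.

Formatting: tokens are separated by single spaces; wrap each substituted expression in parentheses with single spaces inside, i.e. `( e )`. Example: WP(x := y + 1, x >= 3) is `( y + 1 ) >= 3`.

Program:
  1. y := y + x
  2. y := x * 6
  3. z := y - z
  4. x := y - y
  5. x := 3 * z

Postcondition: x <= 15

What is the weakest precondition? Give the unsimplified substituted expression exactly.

Answer: ( 3 * ( ( x * 6 ) - z ) ) <= 15

Derivation:
post: x <= 15
stmt 5: x := 3 * z  -- replace 1 occurrence(s) of x with (3 * z)
  => ( 3 * z ) <= 15
stmt 4: x := y - y  -- replace 0 occurrence(s) of x with (y - y)
  => ( 3 * z ) <= 15
stmt 3: z := y - z  -- replace 1 occurrence(s) of z with (y - z)
  => ( 3 * ( y - z ) ) <= 15
stmt 2: y := x * 6  -- replace 1 occurrence(s) of y with (x * 6)
  => ( 3 * ( ( x * 6 ) - z ) ) <= 15
stmt 1: y := y + x  -- replace 0 occurrence(s) of y with (y + x)
  => ( 3 * ( ( x * 6 ) - z ) ) <= 15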